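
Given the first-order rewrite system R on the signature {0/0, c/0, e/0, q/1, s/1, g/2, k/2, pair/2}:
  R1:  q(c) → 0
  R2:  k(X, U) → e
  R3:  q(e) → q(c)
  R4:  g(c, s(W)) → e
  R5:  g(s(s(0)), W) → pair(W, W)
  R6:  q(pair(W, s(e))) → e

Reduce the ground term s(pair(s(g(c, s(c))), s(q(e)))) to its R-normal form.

s(pair(s(e), s(0)))

1. s(pair(s(g(c, s(c))), s(q(e))))  →  s(pair(s(e), s(q(e))))   [R4 at 1.1.1]
2. s(pair(s(e), s(q(e))))  →  s(pair(s(e), s(q(c))))   [R3 at 1.2.1]
3. s(pair(s(e), s(q(c))))  →  s(pair(s(e), s(0)))   [R1 at 1.2.1]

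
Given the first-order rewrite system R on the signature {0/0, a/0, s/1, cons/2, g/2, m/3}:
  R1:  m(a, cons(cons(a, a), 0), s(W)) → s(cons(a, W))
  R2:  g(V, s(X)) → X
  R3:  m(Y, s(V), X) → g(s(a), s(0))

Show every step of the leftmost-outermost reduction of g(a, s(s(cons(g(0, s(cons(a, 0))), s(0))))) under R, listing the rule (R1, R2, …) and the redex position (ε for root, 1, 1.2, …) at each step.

1. g(a, s(s(cons(g(0, s(cons(a, 0))), s(0)))))  →  s(cons(g(0, s(cons(a, 0))), s(0)))   [R2 at ε]
2. s(cons(g(0, s(cons(a, 0))), s(0)))  →  s(cons(cons(a, 0), s(0)))   [R2 at 1.1]

s(cons(cons(a, 0), s(0)))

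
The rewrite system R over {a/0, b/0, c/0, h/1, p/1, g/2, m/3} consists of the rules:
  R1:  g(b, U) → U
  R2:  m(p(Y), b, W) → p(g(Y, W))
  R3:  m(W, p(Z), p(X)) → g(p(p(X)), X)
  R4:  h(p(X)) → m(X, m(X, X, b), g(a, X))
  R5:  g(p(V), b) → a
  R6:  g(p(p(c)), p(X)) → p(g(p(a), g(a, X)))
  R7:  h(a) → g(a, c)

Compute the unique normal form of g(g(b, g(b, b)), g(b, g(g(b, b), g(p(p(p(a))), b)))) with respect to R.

1. g(g(b, g(b, b)), g(b, g(g(b, b), g(p(p(p(a))), b))))  →  g(g(b, b), g(b, g(g(b, b), g(p(p(p(a))), b))))   [R1 at 1]
2. g(g(b, b), g(b, g(g(b, b), g(p(p(p(a))), b))))  →  g(b, g(b, g(g(b, b), g(p(p(p(a))), b))))   [R1 at 1]
3. g(b, g(b, g(g(b, b), g(p(p(p(a))), b))))  →  g(b, g(g(b, b), g(p(p(p(a))), b)))   [R1 at ε]
4. g(b, g(g(b, b), g(p(p(p(a))), b)))  →  g(g(b, b), g(p(p(p(a))), b))   [R1 at ε]
5. g(g(b, b), g(p(p(p(a))), b))  →  g(b, g(p(p(p(a))), b))   [R1 at 1]
6. g(b, g(p(p(p(a))), b))  →  g(p(p(p(a))), b)   [R1 at ε]
7. g(p(p(p(a))), b)  →  a   [R5 at ε]

a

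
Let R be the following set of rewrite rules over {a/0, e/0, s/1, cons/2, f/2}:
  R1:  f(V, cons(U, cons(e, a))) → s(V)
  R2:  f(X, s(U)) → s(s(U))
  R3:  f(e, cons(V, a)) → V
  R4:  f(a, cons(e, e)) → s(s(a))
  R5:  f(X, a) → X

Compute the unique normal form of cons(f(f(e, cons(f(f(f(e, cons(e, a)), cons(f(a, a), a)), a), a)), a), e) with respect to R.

1. cons(f(f(e, cons(f(f(f(e, cons(e, a)), cons(f(a, a), a)), a), a)), a), e)  →  cons(f(e, cons(f(f(f(e, cons(e, a)), cons(f(a, a), a)), a), a)), e)   [R5 at 1]
2. cons(f(e, cons(f(f(f(e, cons(e, a)), cons(f(a, a), a)), a), a)), e)  →  cons(f(f(f(e, cons(e, a)), cons(f(a, a), a)), a), e)   [R3 at 1]
3. cons(f(f(f(e, cons(e, a)), cons(f(a, a), a)), a), e)  →  cons(f(f(e, cons(e, a)), cons(f(a, a), a)), e)   [R5 at 1]
4. cons(f(f(e, cons(e, a)), cons(f(a, a), a)), e)  →  cons(f(e, cons(f(a, a), a)), e)   [R3 at 1.1]
5. cons(f(e, cons(f(a, a), a)), e)  →  cons(f(a, a), e)   [R3 at 1]
6. cons(f(a, a), e)  →  cons(a, e)   [R5 at 1]

cons(a, e)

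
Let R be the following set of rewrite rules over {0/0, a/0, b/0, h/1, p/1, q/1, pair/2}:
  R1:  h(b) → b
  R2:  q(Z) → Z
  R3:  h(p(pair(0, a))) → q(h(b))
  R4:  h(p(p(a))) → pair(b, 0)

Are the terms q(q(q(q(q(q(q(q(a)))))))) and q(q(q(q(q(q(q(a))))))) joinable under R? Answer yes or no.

yes — NF(t₁) = a, NF(t₂) = a

Reduce t₁ = q(q(q(q(q(q(q(q(a)))))))):
1. q(q(q(q(q(q(q(q(a))))))))  →  q(q(q(q(q(q(q(a)))))))   [R2 at ε]
2. q(q(q(q(q(q(q(a)))))))  →  q(q(q(q(q(q(a))))))   [R2 at ε]
3. q(q(q(q(q(q(a))))))  →  q(q(q(q(q(a)))))   [R2 at ε]
4. q(q(q(q(q(a)))))  →  q(q(q(q(a))))   [R2 at ε]
5. q(q(q(q(a))))  →  q(q(q(a)))   [R2 at ε]
6. q(q(q(a)))  →  q(q(a))   [R2 at ε]
7. q(q(a))  →  q(a)   [R2 at ε]
8. q(a)  →  a   [R2 at ε]

Reduce t₂ = q(q(q(q(q(q(q(a))))))):
1. q(q(q(q(q(q(q(a)))))))  →  q(q(q(q(q(q(a))))))   [R2 at ε]
2. q(q(q(q(q(q(a))))))  →  q(q(q(q(q(a)))))   [R2 at ε]
3. q(q(q(q(q(a)))))  →  q(q(q(q(a))))   [R2 at ε]
4. q(q(q(q(a))))  →  q(q(q(a)))   [R2 at ε]
5. q(q(q(a)))  →  q(q(a))   [R2 at ε]
6. q(q(a))  →  q(a)   [R2 at ε]
7. q(a)  →  a   [R2 at ε]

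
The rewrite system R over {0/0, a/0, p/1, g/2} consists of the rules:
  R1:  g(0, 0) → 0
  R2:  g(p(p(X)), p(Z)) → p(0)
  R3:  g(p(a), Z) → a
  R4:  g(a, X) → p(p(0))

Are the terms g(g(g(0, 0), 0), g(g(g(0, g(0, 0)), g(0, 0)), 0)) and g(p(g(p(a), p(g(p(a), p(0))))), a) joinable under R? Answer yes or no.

Reduce t₁ = g(g(g(0, 0), 0), g(g(g(0, g(0, 0)), g(0, 0)), 0)):
1. g(g(g(0, 0), 0), g(g(g(0, g(0, 0)), g(0, 0)), 0))  →  g(g(0, 0), g(g(g(0, g(0, 0)), g(0, 0)), 0))   [R1 at 1.1]
2. g(g(0, 0), g(g(g(0, g(0, 0)), g(0, 0)), 0))  →  g(0, g(g(g(0, g(0, 0)), g(0, 0)), 0))   [R1 at 1]
3. g(0, g(g(g(0, g(0, 0)), g(0, 0)), 0))  →  g(0, g(g(g(0, 0), g(0, 0)), 0))   [R1 at 2.1.1.2]
4. g(0, g(g(g(0, 0), g(0, 0)), 0))  →  g(0, g(g(0, g(0, 0)), 0))   [R1 at 2.1.1]
5. g(0, g(g(0, g(0, 0)), 0))  →  g(0, g(g(0, 0), 0))   [R1 at 2.1.2]
6. g(0, g(g(0, 0), 0))  →  g(0, g(0, 0))   [R1 at 2.1]
7. g(0, g(0, 0))  →  g(0, 0)   [R1 at 2]
8. g(0, 0)  →  0   [R1 at ε]

Reduce t₂ = g(p(g(p(a), p(g(p(a), p(0))))), a):
1. g(p(g(p(a), p(g(p(a), p(0))))), a)  →  g(p(a), a)   [R3 at 1.1]
2. g(p(a), a)  →  a   [R3 at ε]

no — NF(t₁) = 0, NF(t₂) = a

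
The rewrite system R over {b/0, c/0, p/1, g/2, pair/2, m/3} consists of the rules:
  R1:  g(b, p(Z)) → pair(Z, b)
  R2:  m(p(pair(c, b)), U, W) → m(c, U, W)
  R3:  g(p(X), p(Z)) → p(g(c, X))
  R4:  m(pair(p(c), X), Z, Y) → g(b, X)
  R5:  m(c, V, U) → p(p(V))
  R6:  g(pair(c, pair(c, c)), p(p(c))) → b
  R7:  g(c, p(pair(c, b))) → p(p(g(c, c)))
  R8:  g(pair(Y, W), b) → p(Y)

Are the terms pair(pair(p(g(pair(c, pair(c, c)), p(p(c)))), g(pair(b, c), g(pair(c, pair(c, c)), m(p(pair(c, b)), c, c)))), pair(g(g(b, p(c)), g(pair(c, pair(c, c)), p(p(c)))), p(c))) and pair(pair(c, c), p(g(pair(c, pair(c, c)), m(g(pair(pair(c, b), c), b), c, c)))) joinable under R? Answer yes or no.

Reduce t₁ = pair(pair(p(g(pair(c, pair(c, c)), p(p(c)))), g(pair(b, c), g(pair(c, pair(c, c)), m(p(pair(c, b)), c, c)))), pair(g(g(b, p(c)), g(pair(c, pair(c, c)), p(p(c)))), p(c))):
1. pair(pair(p(g(pair(c, pair(c, c)), p(p(c)))), g(pair(b, c), g(pair(c, pair(c, c)), m(p(pair(c, b)), c, c)))), pair(g(g(b, p(c)), g(pair(c, pair(c, c)), p(p(c)))), p(c)))  →  pair(pair(p(b), g(pair(b, c), g(pair(c, pair(c, c)), m(p(pair(c, b)), c, c)))), pair(g(g(b, p(c)), g(pair(c, pair(c, c)), p(p(c)))), p(c)))   [R6 at 1.1.1]
2. pair(pair(p(b), g(pair(b, c), g(pair(c, pair(c, c)), m(p(pair(c, b)), c, c)))), pair(g(g(b, p(c)), g(pair(c, pair(c, c)), p(p(c)))), p(c)))  →  pair(pair(p(b), g(pair(b, c), g(pair(c, pair(c, c)), m(c, c, c)))), pair(g(g(b, p(c)), g(pair(c, pair(c, c)), p(p(c)))), p(c)))   [R2 at 1.2.2.2]
3. pair(pair(p(b), g(pair(b, c), g(pair(c, pair(c, c)), m(c, c, c)))), pair(g(g(b, p(c)), g(pair(c, pair(c, c)), p(p(c)))), p(c)))  →  pair(pair(p(b), g(pair(b, c), g(pair(c, pair(c, c)), p(p(c))))), pair(g(g(b, p(c)), g(pair(c, pair(c, c)), p(p(c)))), p(c)))   [R5 at 1.2.2.2]
4. pair(pair(p(b), g(pair(b, c), g(pair(c, pair(c, c)), p(p(c))))), pair(g(g(b, p(c)), g(pair(c, pair(c, c)), p(p(c)))), p(c)))  →  pair(pair(p(b), g(pair(b, c), b)), pair(g(g(b, p(c)), g(pair(c, pair(c, c)), p(p(c)))), p(c)))   [R6 at 1.2.2]
5. pair(pair(p(b), g(pair(b, c), b)), pair(g(g(b, p(c)), g(pair(c, pair(c, c)), p(p(c)))), p(c)))  →  pair(pair(p(b), p(b)), pair(g(g(b, p(c)), g(pair(c, pair(c, c)), p(p(c)))), p(c)))   [R8 at 1.2]
6. pair(pair(p(b), p(b)), pair(g(g(b, p(c)), g(pair(c, pair(c, c)), p(p(c)))), p(c)))  →  pair(pair(p(b), p(b)), pair(g(pair(c, b), g(pair(c, pair(c, c)), p(p(c)))), p(c)))   [R1 at 2.1.1]
7. pair(pair(p(b), p(b)), pair(g(pair(c, b), g(pair(c, pair(c, c)), p(p(c)))), p(c)))  →  pair(pair(p(b), p(b)), pair(g(pair(c, b), b), p(c)))   [R6 at 2.1.2]
8. pair(pair(p(b), p(b)), pair(g(pair(c, b), b), p(c)))  →  pair(pair(p(b), p(b)), pair(p(c), p(c)))   [R8 at 2.1]

Reduce t₂ = pair(pair(c, c), p(g(pair(c, pair(c, c)), m(g(pair(pair(c, b), c), b), c, c)))):
1. pair(pair(c, c), p(g(pair(c, pair(c, c)), m(g(pair(pair(c, b), c), b), c, c))))  →  pair(pair(c, c), p(g(pair(c, pair(c, c)), m(p(pair(c, b)), c, c))))   [R8 at 2.1.2.1]
2. pair(pair(c, c), p(g(pair(c, pair(c, c)), m(p(pair(c, b)), c, c))))  →  pair(pair(c, c), p(g(pair(c, pair(c, c)), m(c, c, c))))   [R2 at 2.1.2]
3. pair(pair(c, c), p(g(pair(c, pair(c, c)), m(c, c, c))))  →  pair(pair(c, c), p(g(pair(c, pair(c, c)), p(p(c)))))   [R5 at 2.1.2]
4. pair(pair(c, c), p(g(pair(c, pair(c, c)), p(p(c)))))  →  pair(pair(c, c), p(b))   [R6 at 2.1]

no — NF(t₁) = pair(pair(p(b), p(b)), pair(p(c), p(c))), NF(t₂) = pair(pair(c, c), p(b))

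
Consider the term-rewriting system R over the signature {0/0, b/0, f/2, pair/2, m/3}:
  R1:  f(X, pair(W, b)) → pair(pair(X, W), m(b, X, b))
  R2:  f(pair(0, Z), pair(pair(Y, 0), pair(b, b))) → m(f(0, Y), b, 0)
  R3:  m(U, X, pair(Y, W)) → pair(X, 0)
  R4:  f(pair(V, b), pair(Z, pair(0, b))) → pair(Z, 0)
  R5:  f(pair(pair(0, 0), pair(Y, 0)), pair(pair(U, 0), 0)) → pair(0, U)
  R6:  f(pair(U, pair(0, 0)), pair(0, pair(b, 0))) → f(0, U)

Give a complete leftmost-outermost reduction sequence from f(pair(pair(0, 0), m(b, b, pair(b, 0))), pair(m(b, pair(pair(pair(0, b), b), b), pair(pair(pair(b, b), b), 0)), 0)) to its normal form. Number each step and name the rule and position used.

1. f(pair(pair(0, 0), m(b, b, pair(b, 0))), pair(m(b, pair(pair(pair(0, b), b), b), pair(pair(pair(b, b), b), 0)), 0))  →  f(pair(pair(0, 0), pair(b, 0)), pair(m(b, pair(pair(pair(0, b), b), b), pair(pair(pair(b, b), b), 0)), 0))   [R3 at 1.2]
2. f(pair(pair(0, 0), pair(b, 0)), pair(m(b, pair(pair(pair(0, b), b), b), pair(pair(pair(b, b), b), 0)), 0))  →  f(pair(pair(0, 0), pair(b, 0)), pair(pair(pair(pair(pair(0, b), b), b), 0), 0))   [R3 at 2.1]
3. f(pair(pair(0, 0), pair(b, 0)), pair(pair(pair(pair(pair(0, b), b), b), 0), 0))  →  pair(0, pair(pair(pair(0, b), b), b))   [R5 at ε]

pair(0, pair(pair(pair(0, b), b), b))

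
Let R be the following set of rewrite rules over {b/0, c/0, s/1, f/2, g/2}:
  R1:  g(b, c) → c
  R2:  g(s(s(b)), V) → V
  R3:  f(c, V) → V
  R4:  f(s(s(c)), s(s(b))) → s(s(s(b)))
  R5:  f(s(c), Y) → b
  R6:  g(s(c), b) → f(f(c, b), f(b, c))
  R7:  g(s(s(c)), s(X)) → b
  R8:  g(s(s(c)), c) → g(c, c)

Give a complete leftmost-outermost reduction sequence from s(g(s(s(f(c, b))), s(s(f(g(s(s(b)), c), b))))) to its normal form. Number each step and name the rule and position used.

1. s(g(s(s(f(c, b))), s(s(f(g(s(s(b)), c), b)))))  →  s(g(s(s(b)), s(s(f(g(s(s(b)), c), b)))))   [R3 at 1.1.1.1]
2. s(g(s(s(b)), s(s(f(g(s(s(b)), c), b)))))  →  s(s(s(f(g(s(s(b)), c), b))))   [R2 at 1]
3. s(s(s(f(g(s(s(b)), c), b))))  →  s(s(s(f(c, b))))   [R2 at 1.1.1.1]
4. s(s(s(f(c, b))))  →  s(s(s(b)))   [R3 at 1.1.1]

s(s(s(b)))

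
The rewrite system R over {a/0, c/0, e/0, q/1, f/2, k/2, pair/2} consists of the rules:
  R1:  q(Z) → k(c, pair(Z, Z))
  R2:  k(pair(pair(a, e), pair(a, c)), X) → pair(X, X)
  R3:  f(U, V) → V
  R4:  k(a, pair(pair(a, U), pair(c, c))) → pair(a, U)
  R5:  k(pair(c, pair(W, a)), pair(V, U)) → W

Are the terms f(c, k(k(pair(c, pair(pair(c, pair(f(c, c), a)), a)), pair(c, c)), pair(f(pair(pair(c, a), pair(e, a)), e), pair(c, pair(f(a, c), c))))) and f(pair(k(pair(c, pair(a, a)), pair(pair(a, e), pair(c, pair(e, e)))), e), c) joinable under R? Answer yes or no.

Reduce t₁ = f(c, k(k(pair(c, pair(pair(c, pair(f(c, c), a)), a)), pair(c, c)), pair(f(pair(pair(c, a), pair(e, a)), e), pair(c, pair(f(a, c), c))))):
1. f(c, k(k(pair(c, pair(pair(c, pair(f(c, c), a)), a)), pair(c, c)), pair(f(pair(pair(c, a), pair(e, a)), e), pair(c, pair(f(a, c), c)))))  →  k(k(pair(c, pair(pair(c, pair(f(c, c), a)), a)), pair(c, c)), pair(f(pair(pair(c, a), pair(e, a)), e), pair(c, pair(f(a, c), c))))   [R3 at ε]
2. k(k(pair(c, pair(pair(c, pair(f(c, c), a)), a)), pair(c, c)), pair(f(pair(pair(c, a), pair(e, a)), e), pair(c, pair(f(a, c), c))))  →  k(pair(c, pair(f(c, c), a)), pair(f(pair(pair(c, a), pair(e, a)), e), pair(c, pair(f(a, c), c))))   [R5 at 1]
3. k(pair(c, pair(f(c, c), a)), pair(f(pair(pair(c, a), pair(e, a)), e), pair(c, pair(f(a, c), c))))  →  f(c, c)   [R5 at ε]
4. f(c, c)  →  c   [R3 at ε]

Reduce t₂ = f(pair(k(pair(c, pair(a, a)), pair(pair(a, e), pair(c, pair(e, e)))), e), c):
1. f(pair(k(pair(c, pair(a, a)), pair(pair(a, e), pair(c, pair(e, e)))), e), c)  →  c   [R3 at ε]

yes — NF(t₁) = c, NF(t₂) = c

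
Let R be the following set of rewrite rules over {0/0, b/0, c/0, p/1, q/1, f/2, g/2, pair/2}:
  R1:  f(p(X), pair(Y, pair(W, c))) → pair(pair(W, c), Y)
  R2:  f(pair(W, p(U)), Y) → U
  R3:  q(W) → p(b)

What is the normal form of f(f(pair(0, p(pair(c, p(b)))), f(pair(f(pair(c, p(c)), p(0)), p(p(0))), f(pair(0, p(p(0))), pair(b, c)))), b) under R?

1. f(f(pair(0, p(pair(c, p(b)))), f(pair(f(pair(c, p(c)), p(0)), p(p(0))), f(pair(0, p(p(0))), pair(b, c)))), b)  →  f(pair(c, p(b)), b)   [R2 at 1]
2. f(pair(c, p(b)), b)  →  b   [R2 at ε]

b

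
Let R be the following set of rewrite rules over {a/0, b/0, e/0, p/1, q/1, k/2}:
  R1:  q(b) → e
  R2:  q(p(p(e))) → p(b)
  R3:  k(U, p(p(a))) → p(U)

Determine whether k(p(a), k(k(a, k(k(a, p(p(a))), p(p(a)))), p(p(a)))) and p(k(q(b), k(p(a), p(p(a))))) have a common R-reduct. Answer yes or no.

no — NF(t₁) = p(p(a)), NF(t₂) = p(p(e))

Reduce t₁ = k(p(a), k(k(a, k(k(a, p(p(a))), p(p(a)))), p(p(a)))):
1. k(p(a), k(k(a, k(k(a, p(p(a))), p(p(a)))), p(p(a))))  →  k(p(a), p(k(a, k(k(a, p(p(a))), p(p(a))))))   [R3 at 2]
2. k(p(a), p(k(a, k(k(a, p(p(a))), p(p(a))))))  →  k(p(a), p(k(a, p(k(a, p(p(a)))))))   [R3 at 2.1.2]
3. k(p(a), p(k(a, p(k(a, p(p(a)))))))  →  k(p(a), p(k(a, p(p(a)))))   [R3 at 2.1.2.1]
4. k(p(a), p(k(a, p(p(a)))))  →  k(p(a), p(p(a)))   [R3 at 2.1]
5. k(p(a), p(p(a)))  →  p(p(a))   [R3 at ε]

Reduce t₂ = p(k(q(b), k(p(a), p(p(a))))):
1. p(k(q(b), k(p(a), p(p(a)))))  →  p(k(e, k(p(a), p(p(a)))))   [R1 at 1.1]
2. p(k(e, k(p(a), p(p(a)))))  →  p(k(e, p(p(a))))   [R3 at 1.2]
3. p(k(e, p(p(a))))  →  p(p(e))   [R3 at 1]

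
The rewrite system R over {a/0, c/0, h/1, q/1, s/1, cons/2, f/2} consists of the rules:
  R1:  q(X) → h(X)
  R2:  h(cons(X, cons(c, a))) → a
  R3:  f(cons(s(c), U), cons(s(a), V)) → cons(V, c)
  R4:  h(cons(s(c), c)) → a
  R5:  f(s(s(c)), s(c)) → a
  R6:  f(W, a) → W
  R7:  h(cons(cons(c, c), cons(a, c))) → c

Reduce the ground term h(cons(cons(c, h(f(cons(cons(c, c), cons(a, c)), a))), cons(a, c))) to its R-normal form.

1. h(cons(cons(c, h(f(cons(cons(c, c), cons(a, c)), a))), cons(a, c)))  →  h(cons(cons(c, h(cons(cons(c, c), cons(a, c)))), cons(a, c)))   [R6 at 1.1.2.1]
2. h(cons(cons(c, h(cons(cons(c, c), cons(a, c)))), cons(a, c)))  →  h(cons(cons(c, c), cons(a, c)))   [R7 at 1.1.2]
3. h(cons(cons(c, c), cons(a, c)))  →  c   [R7 at ε]

c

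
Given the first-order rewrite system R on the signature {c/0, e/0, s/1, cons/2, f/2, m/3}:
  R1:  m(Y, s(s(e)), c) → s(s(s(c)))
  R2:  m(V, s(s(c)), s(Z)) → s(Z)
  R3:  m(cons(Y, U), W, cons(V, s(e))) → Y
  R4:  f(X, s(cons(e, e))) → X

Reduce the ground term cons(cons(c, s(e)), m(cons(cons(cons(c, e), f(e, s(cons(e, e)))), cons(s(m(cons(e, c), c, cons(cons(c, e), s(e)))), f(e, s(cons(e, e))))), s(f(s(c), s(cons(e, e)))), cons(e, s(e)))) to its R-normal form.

cons(cons(c, s(e)), cons(cons(c, e), e))

1. cons(cons(c, s(e)), m(cons(cons(cons(c, e), f(e, s(cons(e, e)))), cons(s(m(cons(e, c), c, cons(cons(c, e), s(e)))), f(e, s(cons(e, e))))), s(f(s(c), s(cons(e, e)))), cons(e, s(e))))  →  cons(cons(c, s(e)), cons(cons(c, e), f(e, s(cons(e, e)))))   [R3 at 2]
2. cons(cons(c, s(e)), cons(cons(c, e), f(e, s(cons(e, e)))))  →  cons(cons(c, s(e)), cons(cons(c, e), e))   [R4 at 2.2]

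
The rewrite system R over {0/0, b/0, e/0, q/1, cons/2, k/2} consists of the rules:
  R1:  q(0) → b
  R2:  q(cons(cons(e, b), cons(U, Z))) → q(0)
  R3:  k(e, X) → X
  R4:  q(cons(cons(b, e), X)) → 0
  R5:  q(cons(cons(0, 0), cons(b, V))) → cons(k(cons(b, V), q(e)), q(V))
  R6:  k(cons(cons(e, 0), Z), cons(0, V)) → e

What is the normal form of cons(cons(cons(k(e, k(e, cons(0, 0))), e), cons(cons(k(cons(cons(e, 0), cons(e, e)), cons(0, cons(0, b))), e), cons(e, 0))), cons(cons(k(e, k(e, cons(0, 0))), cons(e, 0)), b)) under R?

cons(cons(cons(cons(0, 0), e), cons(cons(e, e), cons(e, 0))), cons(cons(cons(0, 0), cons(e, 0)), b))

1. cons(cons(cons(k(e, k(e, cons(0, 0))), e), cons(cons(k(cons(cons(e, 0), cons(e, e)), cons(0, cons(0, b))), e), cons(e, 0))), cons(cons(k(e, k(e, cons(0, 0))), cons(e, 0)), b))  →  cons(cons(cons(k(e, cons(0, 0)), e), cons(cons(k(cons(cons(e, 0), cons(e, e)), cons(0, cons(0, b))), e), cons(e, 0))), cons(cons(k(e, k(e, cons(0, 0))), cons(e, 0)), b))   [R3 at 1.1.1]
2. cons(cons(cons(k(e, cons(0, 0)), e), cons(cons(k(cons(cons(e, 0), cons(e, e)), cons(0, cons(0, b))), e), cons(e, 0))), cons(cons(k(e, k(e, cons(0, 0))), cons(e, 0)), b))  →  cons(cons(cons(cons(0, 0), e), cons(cons(k(cons(cons(e, 0), cons(e, e)), cons(0, cons(0, b))), e), cons(e, 0))), cons(cons(k(e, k(e, cons(0, 0))), cons(e, 0)), b))   [R3 at 1.1.1]
3. cons(cons(cons(cons(0, 0), e), cons(cons(k(cons(cons(e, 0), cons(e, e)), cons(0, cons(0, b))), e), cons(e, 0))), cons(cons(k(e, k(e, cons(0, 0))), cons(e, 0)), b))  →  cons(cons(cons(cons(0, 0), e), cons(cons(e, e), cons(e, 0))), cons(cons(k(e, k(e, cons(0, 0))), cons(e, 0)), b))   [R6 at 1.2.1.1]
4. cons(cons(cons(cons(0, 0), e), cons(cons(e, e), cons(e, 0))), cons(cons(k(e, k(e, cons(0, 0))), cons(e, 0)), b))  →  cons(cons(cons(cons(0, 0), e), cons(cons(e, e), cons(e, 0))), cons(cons(k(e, cons(0, 0)), cons(e, 0)), b))   [R3 at 2.1.1]
5. cons(cons(cons(cons(0, 0), e), cons(cons(e, e), cons(e, 0))), cons(cons(k(e, cons(0, 0)), cons(e, 0)), b))  →  cons(cons(cons(cons(0, 0), e), cons(cons(e, e), cons(e, 0))), cons(cons(cons(0, 0), cons(e, 0)), b))   [R3 at 2.1.1]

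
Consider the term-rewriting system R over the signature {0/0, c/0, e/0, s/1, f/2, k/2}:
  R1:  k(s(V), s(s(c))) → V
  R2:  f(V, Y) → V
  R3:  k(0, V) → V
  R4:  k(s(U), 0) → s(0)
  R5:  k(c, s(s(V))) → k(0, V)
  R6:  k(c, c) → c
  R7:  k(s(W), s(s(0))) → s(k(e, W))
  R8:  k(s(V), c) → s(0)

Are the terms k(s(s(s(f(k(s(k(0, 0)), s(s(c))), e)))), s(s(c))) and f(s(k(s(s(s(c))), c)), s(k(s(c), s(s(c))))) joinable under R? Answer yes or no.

Reduce t₁ = k(s(s(s(f(k(s(k(0, 0)), s(s(c))), e)))), s(s(c))):
1. k(s(s(s(f(k(s(k(0, 0)), s(s(c))), e)))), s(s(c)))  →  s(s(f(k(s(k(0, 0)), s(s(c))), e)))   [R1 at ε]
2. s(s(f(k(s(k(0, 0)), s(s(c))), e)))  →  s(s(k(s(k(0, 0)), s(s(c)))))   [R2 at 1.1]
3. s(s(k(s(k(0, 0)), s(s(c)))))  →  s(s(k(0, 0)))   [R1 at 1.1]
4. s(s(k(0, 0)))  →  s(s(0))   [R3 at 1.1]

Reduce t₂ = f(s(k(s(s(s(c))), c)), s(k(s(c), s(s(c))))):
1. f(s(k(s(s(s(c))), c)), s(k(s(c), s(s(c)))))  →  s(k(s(s(s(c))), c))   [R2 at ε]
2. s(k(s(s(s(c))), c))  →  s(s(0))   [R8 at 1]

yes — NF(t₁) = s(s(0)), NF(t₂) = s(s(0))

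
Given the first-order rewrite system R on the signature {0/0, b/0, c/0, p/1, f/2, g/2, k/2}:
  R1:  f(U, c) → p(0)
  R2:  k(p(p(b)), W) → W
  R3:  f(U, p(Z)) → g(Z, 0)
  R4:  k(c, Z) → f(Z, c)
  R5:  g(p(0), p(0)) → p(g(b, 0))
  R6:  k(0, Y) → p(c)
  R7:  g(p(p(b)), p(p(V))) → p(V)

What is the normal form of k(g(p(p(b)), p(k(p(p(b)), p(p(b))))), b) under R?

b

1. k(g(p(p(b)), p(k(p(p(b)), p(p(b))))), b)  →  k(g(p(p(b)), p(p(p(b)))), b)   [R2 at 1.2.1]
2. k(g(p(p(b)), p(p(p(b)))), b)  →  k(p(p(b)), b)   [R7 at 1]
3. k(p(p(b)), b)  →  b   [R2 at ε]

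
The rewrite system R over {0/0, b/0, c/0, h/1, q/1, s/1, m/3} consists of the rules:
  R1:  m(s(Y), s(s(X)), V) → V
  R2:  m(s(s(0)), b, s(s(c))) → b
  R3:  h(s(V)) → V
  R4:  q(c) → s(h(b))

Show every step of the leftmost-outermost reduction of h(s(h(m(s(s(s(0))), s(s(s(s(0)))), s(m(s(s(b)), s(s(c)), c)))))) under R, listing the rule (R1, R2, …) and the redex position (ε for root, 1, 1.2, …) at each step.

1. h(s(h(m(s(s(s(0))), s(s(s(s(0)))), s(m(s(s(b)), s(s(c)), c))))))  →  h(m(s(s(s(0))), s(s(s(s(0)))), s(m(s(s(b)), s(s(c)), c))))   [R3 at ε]
2. h(m(s(s(s(0))), s(s(s(s(0)))), s(m(s(s(b)), s(s(c)), c))))  →  h(s(m(s(s(b)), s(s(c)), c)))   [R1 at 1]
3. h(s(m(s(s(b)), s(s(c)), c)))  →  m(s(s(b)), s(s(c)), c)   [R3 at ε]
4. m(s(s(b)), s(s(c)), c)  →  c   [R1 at ε]

c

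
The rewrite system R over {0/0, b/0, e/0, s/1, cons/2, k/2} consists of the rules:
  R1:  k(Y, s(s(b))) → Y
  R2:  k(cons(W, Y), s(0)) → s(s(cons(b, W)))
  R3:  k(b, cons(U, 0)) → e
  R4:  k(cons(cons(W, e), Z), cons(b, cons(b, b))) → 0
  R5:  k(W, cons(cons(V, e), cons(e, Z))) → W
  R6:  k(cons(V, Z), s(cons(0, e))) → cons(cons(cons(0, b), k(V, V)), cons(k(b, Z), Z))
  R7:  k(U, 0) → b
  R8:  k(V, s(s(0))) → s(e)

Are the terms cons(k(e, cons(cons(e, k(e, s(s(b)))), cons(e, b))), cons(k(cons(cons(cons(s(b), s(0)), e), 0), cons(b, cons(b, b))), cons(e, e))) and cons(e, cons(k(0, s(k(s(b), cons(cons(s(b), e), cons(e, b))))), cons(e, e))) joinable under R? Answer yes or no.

Reduce t₁ = cons(k(e, cons(cons(e, k(e, s(s(b)))), cons(e, b))), cons(k(cons(cons(cons(s(b), s(0)), e), 0), cons(b, cons(b, b))), cons(e, e))):
1. cons(k(e, cons(cons(e, k(e, s(s(b)))), cons(e, b))), cons(k(cons(cons(cons(s(b), s(0)), e), 0), cons(b, cons(b, b))), cons(e, e)))  →  cons(k(e, cons(cons(e, e), cons(e, b))), cons(k(cons(cons(cons(s(b), s(0)), e), 0), cons(b, cons(b, b))), cons(e, e)))   [R1 at 1.2.1.2]
2. cons(k(e, cons(cons(e, e), cons(e, b))), cons(k(cons(cons(cons(s(b), s(0)), e), 0), cons(b, cons(b, b))), cons(e, e)))  →  cons(e, cons(k(cons(cons(cons(s(b), s(0)), e), 0), cons(b, cons(b, b))), cons(e, e)))   [R5 at 1]
3. cons(e, cons(k(cons(cons(cons(s(b), s(0)), e), 0), cons(b, cons(b, b))), cons(e, e)))  →  cons(e, cons(0, cons(e, e)))   [R4 at 2.1]

Reduce t₂ = cons(e, cons(k(0, s(k(s(b), cons(cons(s(b), e), cons(e, b))))), cons(e, e))):
1. cons(e, cons(k(0, s(k(s(b), cons(cons(s(b), e), cons(e, b))))), cons(e, e)))  →  cons(e, cons(k(0, s(s(b))), cons(e, e)))   [R5 at 2.1.2.1]
2. cons(e, cons(k(0, s(s(b))), cons(e, e)))  →  cons(e, cons(0, cons(e, e)))   [R1 at 2.1]

yes — NF(t₁) = cons(e, cons(0, cons(e, e))), NF(t₂) = cons(e, cons(0, cons(e, e)))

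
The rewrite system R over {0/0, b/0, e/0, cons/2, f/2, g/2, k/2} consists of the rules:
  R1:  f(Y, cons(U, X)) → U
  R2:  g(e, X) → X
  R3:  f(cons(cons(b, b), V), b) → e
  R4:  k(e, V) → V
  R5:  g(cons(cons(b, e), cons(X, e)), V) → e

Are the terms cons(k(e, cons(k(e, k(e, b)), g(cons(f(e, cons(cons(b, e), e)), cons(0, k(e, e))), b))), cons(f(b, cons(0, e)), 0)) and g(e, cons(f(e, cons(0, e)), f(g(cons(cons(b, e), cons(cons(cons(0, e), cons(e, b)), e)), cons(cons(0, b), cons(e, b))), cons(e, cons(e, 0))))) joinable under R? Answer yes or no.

Reduce t₁ = cons(k(e, cons(k(e, k(e, b)), g(cons(f(e, cons(cons(b, e), e)), cons(0, k(e, e))), b))), cons(f(b, cons(0, e)), 0)):
1. cons(k(e, cons(k(e, k(e, b)), g(cons(f(e, cons(cons(b, e), e)), cons(0, k(e, e))), b))), cons(f(b, cons(0, e)), 0))  →  cons(cons(k(e, k(e, b)), g(cons(f(e, cons(cons(b, e), e)), cons(0, k(e, e))), b)), cons(f(b, cons(0, e)), 0))   [R4 at 1]
2. cons(cons(k(e, k(e, b)), g(cons(f(e, cons(cons(b, e), e)), cons(0, k(e, e))), b)), cons(f(b, cons(0, e)), 0))  →  cons(cons(k(e, b), g(cons(f(e, cons(cons(b, e), e)), cons(0, k(e, e))), b)), cons(f(b, cons(0, e)), 0))   [R4 at 1.1]
3. cons(cons(k(e, b), g(cons(f(e, cons(cons(b, e), e)), cons(0, k(e, e))), b)), cons(f(b, cons(0, e)), 0))  →  cons(cons(b, g(cons(f(e, cons(cons(b, e), e)), cons(0, k(e, e))), b)), cons(f(b, cons(0, e)), 0))   [R4 at 1.1]
4. cons(cons(b, g(cons(f(e, cons(cons(b, e), e)), cons(0, k(e, e))), b)), cons(f(b, cons(0, e)), 0))  →  cons(cons(b, g(cons(cons(b, e), cons(0, k(e, e))), b)), cons(f(b, cons(0, e)), 0))   [R1 at 1.2.1.1]
5. cons(cons(b, g(cons(cons(b, e), cons(0, k(e, e))), b)), cons(f(b, cons(0, e)), 0))  →  cons(cons(b, g(cons(cons(b, e), cons(0, e)), b)), cons(f(b, cons(0, e)), 0))   [R4 at 1.2.1.2.2]
6. cons(cons(b, g(cons(cons(b, e), cons(0, e)), b)), cons(f(b, cons(0, e)), 0))  →  cons(cons(b, e), cons(f(b, cons(0, e)), 0))   [R5 at 1.2]
7. cons(cons(b, e), cons(f(b, cons(0, e)), 0))  →  cons(cons(b, e), cons(0, 0))   [R1 at 2.1]

Reduce t₂ = g(e, cons(f(e, cons(0, e)), f(g(cons(cons(b, e), cons(cons(cons(0, e), cons(e, b)), e)), cons(cons(0, b), cons(e, b))), cons(e, cons(e, 0))))):
1. g(e, cons(f(e, cons(0, e)), f(g(cons(cons(b, e), cons(cons(cons(0, e), cons(e, b)), e)), cons(cons(0, b), cons(e, b))), cons(e, cons(e, 0)))))  →  cons(f(e, cons(0, e)), f(g(cons(cons(b, e), cons(cons(cons(0, e), cons(e, b)), e)), cons(cons(0, b), cons(e, b))), cons(e, cons(e, 0))))   [R2 at ε]
2. cons(f(e, cons(0, e)), f(g(cons(cons(b, e), cons(cons(cons(0, e), cons(e, b)), e)), cons(cons(0, b), cons(e, b))), cons(e, cons(e, 0))))  →  cons(0, f(g(cons(cons(b, e), cons(cons(cons(0, e), cons(e, b)), e)), cons(cons(0, b), cons(e, b))), cons(e, cons(e, 0))))   [R1 at 1]
3. cons(0, f(g(cons(cons(b, e), cons(cons(cons(0, e), cons(e, b)), e)), cons(cons(0, b), cons(e, b))), cons(e, cons(e, 0))))  →  cons(0, e)   [R1 at 2]

no — NF(t₁) = cons(cons(b, e), cons(0, 0)), NF(t₂) = cons(0, e)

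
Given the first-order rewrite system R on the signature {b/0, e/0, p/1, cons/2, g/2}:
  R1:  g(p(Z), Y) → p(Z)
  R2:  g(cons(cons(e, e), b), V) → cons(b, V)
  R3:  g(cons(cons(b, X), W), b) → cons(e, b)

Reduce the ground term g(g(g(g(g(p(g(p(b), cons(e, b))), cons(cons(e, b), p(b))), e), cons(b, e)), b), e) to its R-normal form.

p(p(b))

1. g(g(g(g(g(p(g(p(b), cons(e, b))), cons(cons(e, b), p(b))), e), cons(b, e)), b), e)  →  g(g(g(g(p(g(p(b), cons(e, b))), e), cons(b, e)), b), e)   [R1 at 1.1.1.1]
2. g(g(g(g(p(g(p(b), cons(e, b))), e), cons(b, e)), b), e)  →  g(g(g(p(g(p(b), cons(e, b))), cons(b, e)), b), e)   [R1 at 1.1.1]
3. g(g(g(p(g(p(b), cons(e, b))), cons(b, e)), b), e)  →  g(g(p(g(p(b), cons(e, b))), b), e)   [R1 at 1.1]
4. g(g(p(g(p(b), cons(e, b))), b), e)  →  g(p(g(p(b), cons(e, b))), e)   [R1 at 1]
5. g(p(g(p(b), cons(e, b))), e)  →  p(g(p(b), cons(e, b)))   [R1 at ε]
6. p(g(p(b), cons(e, b)))  →  p(p(b))   [R1 at 1]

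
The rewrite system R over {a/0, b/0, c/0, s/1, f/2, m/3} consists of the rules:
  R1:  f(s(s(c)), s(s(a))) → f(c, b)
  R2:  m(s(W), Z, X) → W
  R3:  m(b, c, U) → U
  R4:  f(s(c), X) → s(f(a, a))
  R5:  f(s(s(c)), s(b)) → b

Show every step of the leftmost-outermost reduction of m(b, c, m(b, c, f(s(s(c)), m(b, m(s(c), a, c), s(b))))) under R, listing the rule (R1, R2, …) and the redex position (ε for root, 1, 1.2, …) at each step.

b

1. m(b, c, m(b, c, f(s(s(c)), m(b, m(s(c), a, c), s(b)))))  →  m(b, c, f(s(s(c)), m(b, m(s(c), a, c), s(b))))   [R3 at ε]
2. m(b, c, f(s(s(c)), m(b, m(s(c), a, c), s(b))))  →  f(s(s(c)), m(b, m(s(c), a, c), s(b)))   [R3 at ε]
3. f(s(s(c)), m(b, m(s(c), a, c), s(b)))  →  f(s(s(c)), m(b, c, s(b)))   [R2 at 2.2]
4. f(s(s(c)), m(b, c, s(b)))  →  f(s(s(c)), s(b))   [R3 at 2]
5. f(s(s(c)), s(b))  →  b   [R5 at ε]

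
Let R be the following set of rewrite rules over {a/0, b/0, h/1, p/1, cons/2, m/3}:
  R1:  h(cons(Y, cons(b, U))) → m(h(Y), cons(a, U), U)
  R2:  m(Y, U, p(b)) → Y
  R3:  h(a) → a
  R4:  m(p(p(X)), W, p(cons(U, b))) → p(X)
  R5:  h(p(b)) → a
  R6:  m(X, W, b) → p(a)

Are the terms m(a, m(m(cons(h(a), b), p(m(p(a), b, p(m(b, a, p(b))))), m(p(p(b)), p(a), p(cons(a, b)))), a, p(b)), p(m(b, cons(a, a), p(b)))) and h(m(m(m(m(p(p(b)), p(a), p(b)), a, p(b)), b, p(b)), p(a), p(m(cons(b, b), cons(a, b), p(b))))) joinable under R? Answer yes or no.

Reduce t₁ = m(a, m(m(cons(h(a), b), p(m(p(a), b, p(m(b, a, p(b))))), m(p(p(b)), p(a), p(cons(a, b)))), a, p(b)), p(m(b, cons(a, a), p(b)))):
1. m(a, m(m(cons(h(a), b), p(m(p(a), b, p(m(b, a, p(b))))), m(p(p(b)), p(a), p(cons(a, b)))), a, p(b)), p(m(b, cons(a, a), p(b))))  →  m(a, m(cons(h(a), b), p(m(p(a), b, p(m(b, a, p(b))))), m(p(p(b)), p(a), p(cons(a, b)))), p(m(b, cons(a, a), p(b))))   [R2 at 2]
2. m(a, m(cons(h(a), b), p(m(p(a), b, p(m(b, a, p(b))))), m(p(p(b)), p(a), p(cons(a, b)))), p(m(b, cons(a, a), p(b))))  →  m(a, m(cons(a, b), p(m(p(a), b, p(m(b, a, p(b))))), m(p(p(b)), p(a), p(cons(a, b)))), p(m(b, cons(a, a), p(b))))   [R3 at 2.1.1]
3. m(a, m(cons(a, b), p(m(p(a), b, p(m(b, a, p(b))))), m(p(p(b)), p(a), p(cons(a, b)))), p(m(b, cons(a, a), p(b))))  →  m(a, m(cons(a, b), p(m(p(a), b, p(b))), m(p(p(b)), p(a), p(cons(a, b)))), p(m(b, cons(a, a), p(b))))   [R2 at 2.2.1.3.1]
4. m(a, m(cons(a, b), p(m(p(a), b, p(b))), m(p(p(b)), p(a), p(cons(a, b)))), p(m(b, cons(a, a), p(b))))  →  m(a, m(cons(a, b), p(p(a)), m(p(p(b)), p(a), p(cons(a, b)))), p(m(b, cons(a, a), p(b))))   [R2 at 2.2.1]
5. m(a, m(cons(a, b), p(p(a)), m(p(p(b)), p(a), p(cons(a, b)))), p(m(b, cons(a, a), p(b))))  →  m(a, m(cons(a, b), p(p(a)), p(b)), p(m(b, cons(a, a), p(b))))   [R4 at 2.3]
6. m(a, m(cons(a, b), p(p(a)), p(b)), p(m(b, cons(a, a), p(b))))  →  m(a, cons(a, b), p(m(b, cons(a, a), p(b))))   [R2 at 2]
7. m(a, cons(a, b), p(m(b, cons(a, a), p(b))))  →  m(a, cons(a, b), p(b))   [R2 at 3.1]
8. m(a, cons(a, b), p(b))  →  a   [R2 at ε]

Reduce t₂ = h(m(m(m(m(p(p(b)), p(a), p(b)), a, p(b)), b, p(b)), p(a), p(m(cons(b, b), cons(a, b), p(b))))):
1. h(m(m(m(m(p(p(b)), p(a), p(b)), a, p(b)), b, p(b)), p(a), p(m(cons(b, b), cons(a, b), p(b)))))  →  h(m(m(m(p(p(b)), p(a), p(b)), a, p(b)), p(a), p(m(cons(b, b), cons(a, b), p(b)))))   [R2 at 1.1]
2. h(m(m(m(p(p(b)), p(a), p(b)), a, p(b)), p(a), p(m(cons(b, b), cons(a, b), p(b)))))  →  h(m(m(p(p(b)), p(a), p(b)), p(a), p(m(cons(b, b), cons(a, b), p(b)))))   [R2 at 1.1]
3. h(m(m(p(p(b)), p(a), p(b)), p(a), p(m(cons(b, b), cons(a, b), p(b)))))  →  h(m(p(p(b)), p(a), p(m(cons(b, b), cons(a, b), p(b)))))   [R2 at 1.1]
4. h(m(p(p(b)), p(a), p(m(cons(b, b), cons(a, b), p(b)))))  →  h(m(p(p(b)), p(a), p(cons(b, b))))   [R2 at 1.3.1]
5. h(m(p(p(b)), p(a), p(cons(b, b))))  →  h(p(b))   [R4 at 1]
6. h(p(b))  →  a   [R5 at ε]

yes — NF(t₁) = a, NF(t₂) = a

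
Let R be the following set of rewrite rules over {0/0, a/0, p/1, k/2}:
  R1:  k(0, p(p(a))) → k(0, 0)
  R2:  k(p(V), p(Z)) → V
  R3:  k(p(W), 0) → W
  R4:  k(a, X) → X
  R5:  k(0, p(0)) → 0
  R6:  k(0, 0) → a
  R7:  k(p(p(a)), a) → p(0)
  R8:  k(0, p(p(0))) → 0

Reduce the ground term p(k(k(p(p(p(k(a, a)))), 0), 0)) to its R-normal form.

p(p(a))

1. p(k(k(p(p(p(k(a, a)))), 0), 0))  →  p(k(p(p(k(a, a))), 0))   [R3 at 1.1]
2. p(k(p(p(k(a, a))), 0))  →  p(p(k(a, a)))   [R3 at 1]
3. p(p(k(a, a)))  →  p(p(a))   [R4 at 1.1]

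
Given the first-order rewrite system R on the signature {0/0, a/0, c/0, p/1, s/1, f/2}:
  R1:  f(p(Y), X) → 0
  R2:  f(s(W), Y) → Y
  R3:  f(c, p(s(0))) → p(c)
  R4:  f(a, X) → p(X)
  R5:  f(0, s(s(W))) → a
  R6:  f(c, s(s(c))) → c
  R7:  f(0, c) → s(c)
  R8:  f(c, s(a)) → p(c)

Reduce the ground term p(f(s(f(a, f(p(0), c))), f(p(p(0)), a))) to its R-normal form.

p(0)

1. p(f(s(f(a, f(p(0), c))), f(p(p(0)), a)))  →  p(f(p(p(0)), a))   [R2 at 1]
2. p(f(p(p(0)), a))  →  p(0)   [R1 at 1]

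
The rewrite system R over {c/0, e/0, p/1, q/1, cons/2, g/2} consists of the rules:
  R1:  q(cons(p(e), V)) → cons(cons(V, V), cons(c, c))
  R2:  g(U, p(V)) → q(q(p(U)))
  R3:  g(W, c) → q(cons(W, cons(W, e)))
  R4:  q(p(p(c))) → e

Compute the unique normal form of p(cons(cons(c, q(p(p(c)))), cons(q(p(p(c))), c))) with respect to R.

1. p(cons(cons(c, q(p(p(c)))), cons(q(p(p(c))), c)))  →  p(cons(cons(c, e), cons(q(p(p(c))), c)))   [R4 at 1.1.2]
2. p(cons(cons(c, e), cons(q(p(p(c))), c)))  →  p(cons(cons(c, e), cons(e, c)))   [R4 at 1.2.1]

p(cons(cons(c, e), cons(e, c)))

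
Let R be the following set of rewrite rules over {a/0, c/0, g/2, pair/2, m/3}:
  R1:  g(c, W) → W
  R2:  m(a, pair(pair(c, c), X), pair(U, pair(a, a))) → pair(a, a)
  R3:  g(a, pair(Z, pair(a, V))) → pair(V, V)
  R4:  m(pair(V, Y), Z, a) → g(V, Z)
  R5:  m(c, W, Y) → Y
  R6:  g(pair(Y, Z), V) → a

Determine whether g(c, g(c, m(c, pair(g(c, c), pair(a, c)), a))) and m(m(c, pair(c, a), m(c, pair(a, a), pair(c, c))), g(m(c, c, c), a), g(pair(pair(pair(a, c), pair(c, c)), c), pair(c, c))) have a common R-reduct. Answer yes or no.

Reduce t₁ = g(c, g(c, m(c, pair(g(c, c), pair(a, c)), a))):
1. g(c, g(c, m(c, pair(g(c, c), pair(a, c)), a)))  →  g(c, m(c, pair(g(c, c), pair(a, c)), a))   [R1 at ε]
2. g(c, m(c, pair(g(c, c), pair(a, c)), a))  →  m(c, pair(g(c, c), pair(a, c)), a)   [R1 at ε]
3. m(c, pair(g(c, c), pair(a, c)), a)  →  a   [R5 at ε]

Reduce t₂ = m(m(c, pair(c, a), m(c, pair(a, a), pair(c, c))), g(m(c, c, c), a), g(pair(pair(pair(a, c), pair(c, c)), c), pair(c, c))):
1. m(m(c, pair(c, a), m(c, pair(a, a), pair(c, c))), g(m(c, c, c), a), g(pair(pair(pair(a, c), pair(c, c)), c), pair(c, c)))  →  m(m(c, pair(a, a), pair(c, c)), g(m(c, c, c), a), g(pair(pair(pair(a, c), pair(c, c)), c), pair(c, c)))   [R5 at 1]
2. m(m(c, pair(a, a), pair(c, c)), g(m(c, c, c), a), g(pair(pair(pair(a, c), pair(c, c)), c), pair(c, c)))  →  m(pair(c, c), g(m(c, c, c), a), g(pair(pair(pair(a, c), pair(c, c)), c), pair(c, c)))   [R5 at 1]
3. m(pair(c, c), g(m(c, c, c), a), g(pair(pair(pair(a, c), pair(c, c)), c), pair(c, c)))  →  m(pair(c, c), g(c, a), g(pair(pair(pair(a, c), pair(c, c)), c), pair(c, c)))   [R5 at 2.1]
4. m(pair(c, c), g(c, a), g(pair(pair(pair(a, c), pair(c, c)), c), pair(c, c)))  →  m(pair(c, c), a, g(pair(pair(pair(a, c), pair(c, c)), c), pair(c, c)))   [R1 at 2]
5. m(pair(c, c), a, g(pair(pair(pair(a, c), pair(c, c)), c), pair(c, c)))  →  m(pair(c, c), a, a)   [R6 at 3]
6. m(pair(c, c), a, a)  →  g(c, a)   [R4 at ε]
7. g(c, a)  →  a   [R1 at ε]

yes — NF(t₁) = a, NF(t₂) = a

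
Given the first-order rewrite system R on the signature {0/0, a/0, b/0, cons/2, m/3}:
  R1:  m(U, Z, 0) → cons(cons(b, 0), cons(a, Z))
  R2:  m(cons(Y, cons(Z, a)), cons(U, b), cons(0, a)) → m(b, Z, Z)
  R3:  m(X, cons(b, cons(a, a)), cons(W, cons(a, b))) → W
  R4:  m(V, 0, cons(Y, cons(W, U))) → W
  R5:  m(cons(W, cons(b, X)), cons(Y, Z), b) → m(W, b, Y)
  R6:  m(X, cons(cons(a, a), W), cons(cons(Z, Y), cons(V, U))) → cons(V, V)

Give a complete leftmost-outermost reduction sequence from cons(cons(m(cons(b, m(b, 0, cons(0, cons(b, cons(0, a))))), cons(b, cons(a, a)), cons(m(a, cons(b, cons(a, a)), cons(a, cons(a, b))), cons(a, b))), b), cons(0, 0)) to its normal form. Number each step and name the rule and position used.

cons(cons(a, b), cons(0, 0))

1. cons(cons(m(cons(b, m(b, 0, cons(0, cons(b, cons(0, a))))), cons(b, cons(a, a)), cons(m(a, cons(b, cons(a, a)), cons(a, cons(a, b))), cons(a, b))), b), cons(0, 0))  →  cons(cons(m(a, cons(b, cons(a, a)), cons(a, cons(a, b))), b), cons(0, 0))   [R3 at 1.1]
2. cons(cons(m(a, cons(b, cons(a, a)), cons(a, cons(a, b))), b), cons(0, 0))  →  cons(cons(a, b), cons(0, 0))   [R3 at 1.1]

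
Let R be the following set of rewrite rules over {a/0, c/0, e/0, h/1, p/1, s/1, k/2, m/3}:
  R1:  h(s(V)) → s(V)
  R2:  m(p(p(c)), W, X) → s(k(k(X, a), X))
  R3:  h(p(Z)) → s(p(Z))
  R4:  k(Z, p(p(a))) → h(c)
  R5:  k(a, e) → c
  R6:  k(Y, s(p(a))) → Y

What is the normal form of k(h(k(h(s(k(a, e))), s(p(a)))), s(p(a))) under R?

s(c)

1. k(h(k(h(s(k(a, e))), s(p(a)))), s(p(a)))  →  h(k(h(s(k(a, e))), s(p(a))))   [R6 at ε]
2. h(k(h(s(k(a, e))), s(p(a))))  →  h(h(s(k(a, e))))   [R6 at 1]
3. h(h(s(k(a, e))))  →  h(s(k(a, e)))   [R1 at 1]
4. h(s(k(a, e)))  →  s(k(a, e))   [R1 at ε]
5. s(k(a, e))  →  s(c)   [R5 at 1]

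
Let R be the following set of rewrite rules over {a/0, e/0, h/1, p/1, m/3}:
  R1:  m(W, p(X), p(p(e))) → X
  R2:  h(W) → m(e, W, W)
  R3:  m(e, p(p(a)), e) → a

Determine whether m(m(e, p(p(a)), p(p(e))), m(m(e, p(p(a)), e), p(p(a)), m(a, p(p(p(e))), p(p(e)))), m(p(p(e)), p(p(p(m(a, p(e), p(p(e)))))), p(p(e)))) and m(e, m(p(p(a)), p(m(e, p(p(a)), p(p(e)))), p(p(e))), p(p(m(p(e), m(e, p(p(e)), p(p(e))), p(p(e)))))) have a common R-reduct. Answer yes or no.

Reduce t₁ = m(m(e, p(p(a)), p(p(e))), m(m(e, p(p(a)), e), p(p(a)), m(a, p(p(p(e))), p(p(e)))), m(p(p(e)), p(p(p(m(a, p(e), p(p(e)))))), p(p(e)))):
1. m(m(e, p(p(a)), p(p(e))), m(m(e, p(p(a)), e), p(p(a)), m(a, p(p(p(e))), p(p(e)))), m(p(p(e)), p(p(p(m(a, p(e), p(p(e)))))), p(p(e))))  →  m(p(a), m(m(e, p(p(a)), e), p(p(a)), m(a, p(p(p(e))), p(p(e)))), m(p(p(e)), p(p(p(m(a, p(e), p(p(e)))))), p(p(e))))   [R1 at 1]
2. m(p(a), m(m(e, p(p(a)), e), p(p(a)), m(a, p(p(p(e))), p(p(e)))), m(p(p(e)), p(p(p(m(a, p(e), p(p(e)))))), p(p(e))))  →  m(p(a), m(a, p(p(a)), m(a, p(p(p(e))), p(p(e)))), m(p(p(e)), p(p(p(m(a, p(e), p(p(e)))))), p(p(e))))   [R3 at 2.1]
3. m(p(a), m(a, p(p(a)), m(a, p(p(p(e))), p(p(e)))), m(p(p(e)), p(p(p(m(a, p(e), p(p(e)))))), p(p(e))))  →  m(p(a), m(a, p(p(a)), p(p(e))), m(p(p(e)), p(p(p(m(a, p(e), p(p(e)))))), p(p(e))))   [R1 at 2.3]
4. m(p(a), m(a, p(p(a)), p(p(e))), m(p(p(e)), p(p(p(m(a, p(e), p(p(e)))))), p(p(e))))  →  m(p(a), p(a), m(p(p(e)), p(p(p(m(a, p(e), p(p(e)))))), p(p(e))))   [R1 at 2]
5. m(p(a), p(a), m(p(p(e)), p(p(p(m(a, p(e), p(p(e)))))), p(p(e))))  →  m(p(a), p(a), p(p(m(a, p(e), p(p(e))))))   [R1 at 3]
6. m(p(a), p(a), p(p(m(a, p(e), p(p(e))))))  →  m(p(a), p(a), p(p(e)))   [R1 at 3.1.1]
7. m(p(a), p(a), p(p(e)))  →  a   [R1 at ε]

Reduce t₂ = m(e, m(p(p(a)), p(m(e, p(p(a)), p(p(e)))), p(p(e))), p(p(m(p(e), m(e, p(p(e)), p(p(e))), p(p(e)))))):
1. m(e, m(p(p(a)), p(m(e, p(p(a)), p(p(e)))), p(p(e))), p(p(m(p(e), m(e, p(p(e)), p(p(e))), p(p(e))))))  →  m(e, m(e, p(p(a)), p(p(e))), p(p(m(p(e), m(e, p(p(e)), p(p(e))), p(p(e))))))   [R1 at 2]
2. m(e, m(e, p(p(a)), p(p(e))), p(p(m(p(e), m(e, p(p(e)), p(p(e))), p(p(e))))))  →  m(e, p(a), p(p(m(p(e), m(e, p(p(e)), p(p(e))), p(p(e))))))   [R1 at 2]
3. m(e, p(a), p(p(m(p(e), m(e, p(p(e)), p(p(e))), p(p(e))))))  →  m(e, p(a), p(p(m(p(e), p(e), p(p(e))))))   [R1 at 3.1.1.2]
4. m(e, p(a), p(p(m(p(e), p(e), p(p(e))))))  →  m(e, p(a), p(p(e)))   [R1 at 3.1.1]
5. m(e, p(a), p(p(e)))  →  a   [R1 at ε]

yes — NF(t₁) = a, NF(t₂) = a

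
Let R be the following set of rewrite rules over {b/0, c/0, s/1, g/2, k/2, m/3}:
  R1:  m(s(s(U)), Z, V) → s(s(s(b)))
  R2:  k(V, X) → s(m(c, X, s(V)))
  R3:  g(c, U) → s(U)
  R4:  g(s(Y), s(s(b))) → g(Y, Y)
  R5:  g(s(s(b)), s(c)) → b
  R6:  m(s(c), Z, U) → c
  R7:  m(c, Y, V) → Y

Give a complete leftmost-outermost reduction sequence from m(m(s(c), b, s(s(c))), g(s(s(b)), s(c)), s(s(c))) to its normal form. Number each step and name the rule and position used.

1. m(m(s(c), b, s(s(c))), g(s(s(b)), s(c)), s(s(c)))  →  m(c, g(s(s(b)), s(c)), s(s(c)))   [R6 at 1]
2. m(c, g(s(s(b)), s(c)), s(s(c)))  →  g(s(s(b)), s(c))   [R7 at ε]
3. g(s(s(b)), s(c))  →  b   [R5 at ε]

b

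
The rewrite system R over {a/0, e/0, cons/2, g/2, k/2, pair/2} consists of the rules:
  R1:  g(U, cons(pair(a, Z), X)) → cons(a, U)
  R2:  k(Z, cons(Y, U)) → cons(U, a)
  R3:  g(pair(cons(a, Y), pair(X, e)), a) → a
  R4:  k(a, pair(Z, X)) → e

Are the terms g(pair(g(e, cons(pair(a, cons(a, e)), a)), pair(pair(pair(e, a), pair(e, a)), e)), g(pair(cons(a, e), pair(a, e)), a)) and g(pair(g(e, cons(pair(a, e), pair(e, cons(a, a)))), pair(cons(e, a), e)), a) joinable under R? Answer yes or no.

yes — NF(t₁) = a, NF(t₂) = a

Reduce t₁ = g(pair(g(e, cons(pair(a, cons(a, e)), a)), pair(pair(pair(e, a), pair(e, a)), e)), g(pair(cons(a, e), pair(a, e)), a)):
1. g(pair(g(e, cons(pair(a, cons(a, e)), a)), pair(pair(pair(e, a), pair(e, a)), e)), g(pair(cons(a, e), pair(a, e)), a))  →  g(pair(cons(a, e), pair(pair(pair(e, a), pair(e, a)), e)), g(pair(cons(a, e), pair(a, e)), a))   [R1 at 1.1]
2. g(pair(cons(a, e), pair(pair(pair(e, a), pair(e, a)), e)), g(pair(cons(a, e), pair(a, e)), a))  →  g(pair(cons(a, e), pair(pair(pair(e, a), pair(e, a)), e)), a)   [R3 at 2]
3. g(pair(cons(a, e), pair(pair(pair(e, a), pair(e, a)), e)), a)  →  a   [R3 at ε]

Reduce t₂ = g(pair(g(e, cons(pair(a, e), pair(e, cons(a, a)))), pair(cons(e, a), e)), a):
1. g(pair(g(e, cons(pair(a, e), pair(e, cons(a, a)))), pair(cons(e, a), e)), a)  →  g(pair(cons(a, e), pair(cons(e, a), e)), a)   [R1 at 1.1]
2. g(pair(cons(a, e), pair(cons(e, a), e)), a)  →  a   [R3 at ε]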